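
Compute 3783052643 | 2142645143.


0b11100001011111001100110101100011 | 0b1111111101101100010101110010111 = 0b11111111111111101110111111110111 = 4294897655

4294897655


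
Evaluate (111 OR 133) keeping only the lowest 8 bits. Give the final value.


Step 1: 111 | 133 = 239
Step 2: 239 & 255 = 239

239


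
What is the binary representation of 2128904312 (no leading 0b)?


2128904312 = 1111110111001001000000001111000 in binary

1111110111001001000000001111000


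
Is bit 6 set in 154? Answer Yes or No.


0b10011010, bit 6 = 0. No

No


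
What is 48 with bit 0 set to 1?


48 | (1 << 0) = 48 | 1 = 49

49


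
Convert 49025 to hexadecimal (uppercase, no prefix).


49025 = BF81 hex

BF81


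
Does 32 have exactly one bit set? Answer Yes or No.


0b100000. Only one bit set => Yes

Yes


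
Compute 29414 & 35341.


0b111001011100110 & 0b1000101000001101 = 0b1000000100 = 516

516


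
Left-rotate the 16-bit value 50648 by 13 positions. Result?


Rotate 0b1100010111011000 left by 13 (16-bit) = 0b1100010111011 = 6331

6331


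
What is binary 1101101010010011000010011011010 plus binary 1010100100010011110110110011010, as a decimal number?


1101101010010011000010011011010 + 1010100100010011110110110011010 = 11000001110100110111001001110100 = 3251860084

3251860084


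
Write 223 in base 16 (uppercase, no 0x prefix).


223 = DF hex

DF


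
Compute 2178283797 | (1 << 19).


2178283797 | (1 << 19) = 2178283797 | 524288 = 2178808085

2178808085


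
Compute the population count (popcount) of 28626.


0b110111111010010 has 10 set bits

10


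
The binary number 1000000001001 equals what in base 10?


1000000001001 in decimal = 4105

4105


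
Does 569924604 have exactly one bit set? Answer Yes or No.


0b100001111110000101101111111100. Multiple bits set => No

No


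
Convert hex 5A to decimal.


5A hex = 90 decimal

90


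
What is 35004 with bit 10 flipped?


35004 ^ (1 << 10) = 35004 ^ 1024 = 36028

36028


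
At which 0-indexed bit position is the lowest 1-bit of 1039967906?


0b111101111111001010011010100010. Lowest set bit at position 1

1


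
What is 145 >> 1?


0b10010001 >> 1 = 0b1001000 = 72

72


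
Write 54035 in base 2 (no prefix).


54035 = 1101001100010011 in binary

1101001100010011


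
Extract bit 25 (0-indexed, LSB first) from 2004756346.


0b1110111011111100010011101111010, position 25 = 1

1


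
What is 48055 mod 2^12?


48055 & 4095 = 2999

2999


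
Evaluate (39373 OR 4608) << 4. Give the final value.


Step 1: 39373 | 4608 = 39885
Step 2: 39885 << 4 = 638160

638160


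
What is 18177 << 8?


0b100011100000001 << 8 = 0b10001110000000100000000 = 4653312

4653312


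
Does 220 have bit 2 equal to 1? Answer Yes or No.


0b11011100, bit 2 = 1. Yes

Yes


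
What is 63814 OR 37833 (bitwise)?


0b1111100101000110 | 0b1001001111001001 = 0b1111101111001111 = 64463

64463


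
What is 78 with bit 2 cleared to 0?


78 & ~(1 << 2) = 74

74


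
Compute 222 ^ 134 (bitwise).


0b11011110 ^ 0b10000110 = 0b1011000 = 88

88


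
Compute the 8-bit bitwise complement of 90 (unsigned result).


~0b1011010 = 0b10100101 = 165 (8-bit unsigned)

165


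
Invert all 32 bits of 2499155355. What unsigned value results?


2499155355 ^ 4294967295 = 1795811940

1795811940


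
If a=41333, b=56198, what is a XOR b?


41333 ^ 56198 = 31475

31475


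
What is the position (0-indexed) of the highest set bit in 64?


0b1000000. Highest set bit at position 6

6


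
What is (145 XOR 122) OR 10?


Step 1: 145 ^ 122 = 235
Step 2: 235 | 10 = 235

235


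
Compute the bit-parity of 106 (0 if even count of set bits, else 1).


0b1101010 has 4 ones => parity 0

0


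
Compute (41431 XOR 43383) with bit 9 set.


Step 1: 41431 ^ 43383 = 2208
Step 2: 2208 | (1 << 9) = 2208 | 512 = 2720

2720


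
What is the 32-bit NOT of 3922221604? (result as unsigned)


~0b11101001110010000101101000100100 = 0b10110001101111010010111011011 = 372745691 (32-bit unsigned)

372745691


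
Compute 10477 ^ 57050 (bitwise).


0b10100011101101 ^ 0b1101111011011010 = 0b1111011000110111 = 63031

63031


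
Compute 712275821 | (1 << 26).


712275821 | (1 << 26) = 712275821 | 67108864 = 779384685

779384685


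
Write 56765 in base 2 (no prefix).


56765 = 1101110110111101 in binary

1101110110111101


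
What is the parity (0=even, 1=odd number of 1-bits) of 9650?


0b10010110110010 has 7 ones => parity 1

1


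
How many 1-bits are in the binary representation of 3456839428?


0b11001110000010110010111100000100 has 14 set bits

14


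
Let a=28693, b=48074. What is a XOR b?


28693 ^ 48074 = 52191

52191


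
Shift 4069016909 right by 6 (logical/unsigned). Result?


0b11110010100010000100010101001101 >> 6 = 0b11110010100010000100010101 = 63578389

63578389


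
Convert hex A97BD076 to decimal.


A97BD076 hex = 2843463798 decimal

2843463798


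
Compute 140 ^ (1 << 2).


140 ^ (1 << 2) = 140 ^ 4 = 136

136


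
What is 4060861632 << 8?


0b11110010000010111101010011000000 << 8 = 0b1111001000001011110101001100000000000000 = 1039580577792

1039580577792


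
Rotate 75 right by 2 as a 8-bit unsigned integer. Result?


Rotate 0b1001011 right by 2 (8-bit) = 0b11010010 = 210

210


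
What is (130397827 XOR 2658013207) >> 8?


Step 1: 130397827 ^ 2658013207 = 2578163348
Step 2: 2578163348 >> 8 = 10070950

10070950


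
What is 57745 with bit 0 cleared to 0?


57745 & ~(1 << 0) = 57744

57744


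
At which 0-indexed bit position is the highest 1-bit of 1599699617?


0b1011111010110010111101010100001. Highest set bit at position 30

30


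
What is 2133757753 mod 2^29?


2133757753 & 536870911 = 523145017

523145017


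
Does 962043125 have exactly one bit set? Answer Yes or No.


0b111001010101111001110011110101. Multiple bits set => No

No


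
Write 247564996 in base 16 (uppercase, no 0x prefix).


247564996 = EC18AC4 hex

EC18AC4


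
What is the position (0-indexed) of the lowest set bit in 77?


0b1001101. Lowest set bit at position 0

0


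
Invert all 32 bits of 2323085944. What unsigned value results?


2323085944 ^ 4294967295 = 1971881351

1971881351


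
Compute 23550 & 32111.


0b101101111111110 & 0b111110101101111 = 0b101100101101110 = 22894

22894


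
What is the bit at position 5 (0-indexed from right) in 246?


0b11110110, position 5 = 1

1


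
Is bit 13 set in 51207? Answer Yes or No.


0b1100100000000111, bit 13 = 0. No

No


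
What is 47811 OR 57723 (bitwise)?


0b1011101011000011 | 0b1110000101111011 = 0b1111101111111011 = 64507

64507


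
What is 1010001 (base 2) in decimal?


1010001 in decimal = 81

81


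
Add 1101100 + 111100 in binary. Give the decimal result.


1101100 + 111100 = 10101000 = 168

168


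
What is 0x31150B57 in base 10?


31150B57 hex = 823462743 decimal

823462743


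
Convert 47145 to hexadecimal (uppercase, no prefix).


47145 = B829 hex

B829


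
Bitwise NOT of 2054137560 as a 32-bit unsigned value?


~0b1111010011011111010011011011000 = 0b10000101100100000101100100100111 = 2240829735 (32-bit unsigned)

2240829735


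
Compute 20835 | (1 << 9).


20835 | (1 << 9) = 20835 | 512 = 21347

21347


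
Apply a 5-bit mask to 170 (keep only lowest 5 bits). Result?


170 & 31 = 10

10


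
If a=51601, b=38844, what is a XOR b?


51601 ^ 38844 = 24109

24109


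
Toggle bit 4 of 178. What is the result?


178 ^ (1 << 4) = 178 ^ 16 = 162

162


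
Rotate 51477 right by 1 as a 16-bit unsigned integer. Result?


Rotate 0b1100100100010101 right by 1 (16-bit) = 0b1110010010001010 = 58506

58506


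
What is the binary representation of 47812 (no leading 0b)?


47812 = 1011101011000100 in binary

1011101011000100


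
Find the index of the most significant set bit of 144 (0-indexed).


0b10010000. Highest set bit at position 7

7


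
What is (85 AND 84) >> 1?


Step 1: 85 & 84 = 84
Step 2: 84 >> 1 = 42

42


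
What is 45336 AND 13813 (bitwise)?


0b1011000100011000 & 0b11010111110101 = 0b11000100010000 = 12560

12560


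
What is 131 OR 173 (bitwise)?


0b10000011 | 0b10101101 = 0b10101111 = 175

175


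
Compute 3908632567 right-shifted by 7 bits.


0b11101000111110001111111111110111 >> 7 = 0b1110100011111000111111111 = 30536191

30536191


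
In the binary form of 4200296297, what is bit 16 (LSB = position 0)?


0b11111010010110110110111101101001, position 16 = 1

1


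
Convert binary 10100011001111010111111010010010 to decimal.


10100011001111010111111010010010 in decimal = 2738716306

2738716306


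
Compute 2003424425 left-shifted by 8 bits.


0b1110111011010011101010010101001 << 8 = 0b111011101101001110101001010100100000000 = 512876652800

512876652800


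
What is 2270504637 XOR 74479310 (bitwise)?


0b10000111010101010010011010111101 ^ 0b100011100000111011011001110 = 0b10000011001001010101000001110011 = 2200260723

2200260723


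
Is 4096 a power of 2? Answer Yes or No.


0b1000000000000. Only one bit set => Yes

Yes


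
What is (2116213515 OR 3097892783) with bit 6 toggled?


Step 1: 2116213515 | 3097892783 = 4272349103
Step 2: 4272349103 ^ (1 << 6) = 4272349103 ^ 64 = 4272349167

4272349167


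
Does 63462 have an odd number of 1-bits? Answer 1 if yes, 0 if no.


0b1111011111100110 has 12 ones => parity 0

0


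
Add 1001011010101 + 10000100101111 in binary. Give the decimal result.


1001011010101 + 10000100101111 = 11010000000100 = 13316

13316


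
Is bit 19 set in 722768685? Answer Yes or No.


0b101011000101001001001100101101, bit 19 = 0. No

No


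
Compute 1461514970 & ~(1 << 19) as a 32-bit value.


1461514970 & ~(1 << 19) = 1460990682

1460990682


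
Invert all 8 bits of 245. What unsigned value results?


245 ^ 255 = 10

10


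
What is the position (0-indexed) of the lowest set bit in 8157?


0b1111111011101. Lowest set bit at position 0

0


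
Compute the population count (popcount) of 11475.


0b10110011010011 has 8 set bits

8


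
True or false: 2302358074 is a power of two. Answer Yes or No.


0b10001001001110110011001000111010. Multiple bits set => No

No


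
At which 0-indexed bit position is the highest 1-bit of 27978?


0b110110101001010. Highest set bit at position 14

14


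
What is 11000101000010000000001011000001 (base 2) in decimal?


11000101000010000000001011000001 in decimal = 3305636545

3305636545


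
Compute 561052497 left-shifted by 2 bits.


0b100001011100001111101101010001 << 2 = 0b10000101110000111110110101000100 = 2244209988

2244209988


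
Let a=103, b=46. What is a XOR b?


103 ^ 46 = 73

73


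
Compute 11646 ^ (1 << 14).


11646 ^ (1 << 14) = 11646 ^ 16384 = 28030

28030


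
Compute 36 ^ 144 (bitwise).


0b100100 ^ 0b10010000 = 0b10110100 = 180

180


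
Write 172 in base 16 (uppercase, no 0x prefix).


172 = AC hex

AC


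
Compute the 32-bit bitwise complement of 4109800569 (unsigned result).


~0b11110100111101101001010001111001 = 0b1011000010010110101110000110 = 185166726 (32-bit unsigned)

185166726


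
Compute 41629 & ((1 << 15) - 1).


41629 & 32767 = 8861

8861


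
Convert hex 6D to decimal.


6D hex = 109 decimal

109


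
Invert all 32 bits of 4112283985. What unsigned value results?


4112283985 ^ 4294967295 = 182683310

182683310


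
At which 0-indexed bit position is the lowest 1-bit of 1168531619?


0b1000101101001100110000010100011. Lowest set bit at position 0

0


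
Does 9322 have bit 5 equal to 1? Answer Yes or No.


0b10010001101010, bit 5 = 1. Yes

Yes


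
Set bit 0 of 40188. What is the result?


40188 | (1 << 0) = 40188 | 1 = 40189

40189


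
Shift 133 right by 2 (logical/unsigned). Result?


0b10000101 >> 2 = 0b100001 = 33

33


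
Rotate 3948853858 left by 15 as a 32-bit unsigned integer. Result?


Rotate 0b11101011010111101011101001100010 left by 15 (32-bit) = 0b1011101001100010111010110101111 = 1563522479

1563522479


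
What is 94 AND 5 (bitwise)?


0b1011110 & 0b101 = 0b100 = 4

4


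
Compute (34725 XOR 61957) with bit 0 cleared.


Step 1: 34725 ^ 61957 = 30112
Step 2: 30112 & ~(1 << 0) = 30112

30112


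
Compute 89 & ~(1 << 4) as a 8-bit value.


89 & ~(1 << 4) = 73

73


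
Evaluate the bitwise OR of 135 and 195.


0b10000111 | 0b11000011 = 0b11000111 = 199

199


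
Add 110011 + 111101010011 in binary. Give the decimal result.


110011 + 111101010011 = 111110000110 = 3974

3974


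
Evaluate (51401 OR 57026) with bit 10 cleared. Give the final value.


Step 1: 51401 | 57026 = 57035
Step 2: 57035 & ~(1 << 10) = 56011

56011


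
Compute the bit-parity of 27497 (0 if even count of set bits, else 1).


0b110101101101001 has 9 ones => parity 1

1


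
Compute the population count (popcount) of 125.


0b1111101 has 6 set bits

6


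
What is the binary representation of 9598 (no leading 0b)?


9598 = 10010101111110 in binary

10010101111110


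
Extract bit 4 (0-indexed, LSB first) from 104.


0b1101000, position 4 = 0

0


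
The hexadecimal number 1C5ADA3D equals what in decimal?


1C5ADA3D hex = 475716157 decimal

475716157


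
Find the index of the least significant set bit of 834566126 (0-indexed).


0b110001101111100111011111101110. Lowest set bit at position 1

1


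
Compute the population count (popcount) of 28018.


0b110110101110010 has 9 set bits

9


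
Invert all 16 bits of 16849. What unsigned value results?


16849 ^ 65535 = 48686

48686


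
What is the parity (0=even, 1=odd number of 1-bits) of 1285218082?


0b1001100100110101101111100100010 has 16 ones => parity 0

0


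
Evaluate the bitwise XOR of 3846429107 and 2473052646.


0b11100101010000111101100110110011 ^ 0b10010011011001111100100111100110 = 0b1110110001001000001000001010101 = 1982074965

1982074965


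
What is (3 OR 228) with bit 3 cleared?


Step 1: 3 | 228 = 231
Step 2: 231 & ~(1 << 3) = 231

231


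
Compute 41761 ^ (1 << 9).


41761 ^ (1 << 9) = 41761 ^ 512 = 41249

41249


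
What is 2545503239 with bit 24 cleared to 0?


2545503239 & ~(1 << 24) = 2528726023

2528726023


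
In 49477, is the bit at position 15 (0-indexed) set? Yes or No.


0b1100000101000101, bit 15 = 1. Yes

Yes


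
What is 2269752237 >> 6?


0b10000111010010011010101110101101 >> 6 = 0b10000111010010011010101110 = 35464878

35464878


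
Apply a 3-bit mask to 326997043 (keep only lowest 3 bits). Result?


326997043 & 7 = 3

3


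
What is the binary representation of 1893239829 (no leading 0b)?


1893239829 = 1110000110110001000110000010101 in binary

1110000110110001000110000010101


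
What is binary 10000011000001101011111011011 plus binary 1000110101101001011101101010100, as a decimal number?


10000011000001101011111011011 + 1000110101101001011101101010100 = 1010111000101011001001100101111 = 1461031727

1461031727


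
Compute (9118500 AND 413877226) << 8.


Step 1: 9118500 & 413877226 = 9110304
Step 2: 9110304 << 8 = 2332237824

2332237824


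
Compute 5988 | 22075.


0b1011101100100 | 0b101011000111011 = 0b101011101111111 = 22399

22399


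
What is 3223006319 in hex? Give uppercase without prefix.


3223006319 = C01B2C6F hex

C01B2C6F


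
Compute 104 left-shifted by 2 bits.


0b1101000 << 2 = 0b110100000 = 416

416


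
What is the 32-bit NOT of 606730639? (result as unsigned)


~0b100100001010011111100110001111 = 0b11011011110101100000011001110000 = 3688236656 (32-bit unsigned)

3688236656


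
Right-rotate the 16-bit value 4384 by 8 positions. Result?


Rotate 0b1000100100000 right by 8 (16-bit) = 0b10000000010001 = 8209

8209


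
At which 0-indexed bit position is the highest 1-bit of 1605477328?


0b1011111101100011010001111010000. Highest set bit at position 30

30


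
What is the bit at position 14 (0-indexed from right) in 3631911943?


0b11011000011110101001010000000111, position 14 = 0

0


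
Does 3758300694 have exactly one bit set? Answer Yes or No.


0b11100000000000110001111000010110. Multiple bits set => No

No


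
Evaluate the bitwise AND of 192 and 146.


0b11000000 & 0b10010010 = 0b10000000 = 128

128


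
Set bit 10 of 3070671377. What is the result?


3070671377 | (1 << 10) = 3070671377 | 1024 = 3070672401

3070672401


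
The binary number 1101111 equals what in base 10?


1101111 in decimal = 111

111


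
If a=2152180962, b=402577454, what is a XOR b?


2152180962 ^ 402577454 = 2545513676

2545513676


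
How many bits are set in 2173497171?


0b10000001100011001110111101010011 has 16 set bits

16


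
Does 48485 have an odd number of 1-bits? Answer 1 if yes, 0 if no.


0b1011110101100101 has 10 ones => parity 0

0


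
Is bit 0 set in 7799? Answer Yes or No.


0b1111001110111, bit 0 = 1. Yes

Yes


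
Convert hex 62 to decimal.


62 hex = 98 decimal

98


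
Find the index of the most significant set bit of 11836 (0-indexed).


0b10111000111100. Highest set bit at position 13

13


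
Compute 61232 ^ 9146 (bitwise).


0b1110111100110000 ^ 0b10001110111010 = 0b1100110010001010 = 52362

52362


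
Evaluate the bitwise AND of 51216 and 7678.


0b1100100000010000 & 0b1110111111110 = 0b100000010000 = 2064

2064


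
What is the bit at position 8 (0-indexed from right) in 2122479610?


0b1111110100000100111011111111010, position 8 = 1

1


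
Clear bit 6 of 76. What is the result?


76 & ~(1 << 6) = 12

12


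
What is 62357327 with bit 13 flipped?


62357327 ^ (1 << 13) = 62357327 ^ 8192 = 62349135

62349135


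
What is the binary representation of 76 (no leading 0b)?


76 = 1001100 in binary

1001100


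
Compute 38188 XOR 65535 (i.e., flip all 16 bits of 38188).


38188 ^ 65535 = 27347

27347


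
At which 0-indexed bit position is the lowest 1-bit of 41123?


0b1010000010100011. Lowest set bit at position 0

0


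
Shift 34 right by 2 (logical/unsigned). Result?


0b100010 >> 2 = 0b1000 = 8

8


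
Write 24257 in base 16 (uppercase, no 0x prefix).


24257 = 5EC1 hex

5EC1


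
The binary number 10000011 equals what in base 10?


10000011 in decimal = 131

131


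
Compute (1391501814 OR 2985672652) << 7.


Step 1: 1391501814 | 2985672652 = 4092968958
Step 2: 4092968958 << 7 = 523900026624

523900026624


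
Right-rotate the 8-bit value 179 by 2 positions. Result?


Rotate 0b10110011 right by 2 (8-bit) = 0b11101100 = 236

236


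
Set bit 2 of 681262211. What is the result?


681262211 | (1 << 2) = 681262211 | 4 = 681262215

681262215


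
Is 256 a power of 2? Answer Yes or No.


0b100000000. Only one bit set => Yes

Yes


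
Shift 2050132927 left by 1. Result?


0b1111010001100101000101110111111 << 1 = 0b11110100011001010001011101111110 = 4100265854

4100265854


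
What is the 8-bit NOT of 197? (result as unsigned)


~0b11000101 = 0b111010 = 58 (8-bit unsigned)

58


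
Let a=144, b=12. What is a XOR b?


144 ^ 12 = 156

156


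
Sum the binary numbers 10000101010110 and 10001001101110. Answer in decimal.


10000101010110 + 10001001101110 = 100001111000100 = 17348

17348


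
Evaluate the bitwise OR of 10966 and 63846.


0b10101011010110 | 0b1111100101100110 = 0b1111101111110110 = 64502

64502


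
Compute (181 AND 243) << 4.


Step 1: 181 & 243 = 177
Step 2: 177 << 4 = 2832

2832


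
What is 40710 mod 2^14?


40710 & 16383 = 7942

7942


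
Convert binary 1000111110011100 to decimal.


1000111110011100 in decimal = 36764

36764


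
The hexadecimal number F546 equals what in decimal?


F546 hex = 62790 decimal

62790


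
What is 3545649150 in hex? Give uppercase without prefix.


3545649150 = D3564FFE hex

D3564FFE


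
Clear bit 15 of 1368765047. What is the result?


1368765047 & ~(1 << 15) = 1368732279

1368732279


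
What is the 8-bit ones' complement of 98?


98 ^ 255 = 157

157


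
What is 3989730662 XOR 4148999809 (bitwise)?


0b11101101110011100111010101100110 ^ 0b11110111010011001011011010000001 = 0b11010100000101100001111100111 = 444777447

444777447


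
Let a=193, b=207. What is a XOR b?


193 ^ 207 = 14

14


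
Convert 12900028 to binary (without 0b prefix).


12900028 = 110001001101011010111100 in binary

110001001101011010111100


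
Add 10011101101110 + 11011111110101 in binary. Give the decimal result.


10011101101110 + 11011111110101 = 101111101100011 = 24419

24419


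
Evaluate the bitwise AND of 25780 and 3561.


0b110010010110100 & 0b110111101001 = 0b10010100000 = 1184

1184


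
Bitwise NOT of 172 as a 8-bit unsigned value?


~0b10101100 = 0b1010011 = 83 (8-bit unsigned)

83


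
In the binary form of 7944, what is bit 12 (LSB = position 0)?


0b1111100001000, position 12 = 1

1


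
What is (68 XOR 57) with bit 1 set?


Step 1: 68 ^ 57 = 125
Step 2: 125 | (1 << 1) = 125 | 2 = 127

127


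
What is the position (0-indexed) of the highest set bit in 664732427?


0b100111100111110000001100001011. Highest set bit at position 29

29


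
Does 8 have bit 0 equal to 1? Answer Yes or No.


0b1000, bit 0 = 0. No

No


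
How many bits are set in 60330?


0b1110101110101010 has 10 set bits

10


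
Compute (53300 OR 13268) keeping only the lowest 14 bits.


Step 1: 53300 | 13268 = 62452
Step 2: 62452 & 16383 = 13300

13300


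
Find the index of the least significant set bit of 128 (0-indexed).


0b10000000. Lowest set bit at position 7

7


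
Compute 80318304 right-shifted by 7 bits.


0b100110010011000111101100000 >> 7 = 0b10011001001100011110 = 627486

627486


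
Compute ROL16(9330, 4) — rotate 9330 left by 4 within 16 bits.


Rotate 0b10010001110010 left by 4 (16-bit) = 0b100011100100010 = 18210

18210


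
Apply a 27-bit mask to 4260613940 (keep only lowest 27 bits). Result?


4260613940 & 134217727 = 99864372

99864372


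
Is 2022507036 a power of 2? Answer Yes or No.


0b1111000100011010000001000011100. Multiple bits set => No

No


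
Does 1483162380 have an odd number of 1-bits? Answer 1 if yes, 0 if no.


0b1011000011001110100001100001100 has 13 ones => parity 1

1


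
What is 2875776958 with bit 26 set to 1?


2875776958 | (1 << 26) = 2875776958 | 67108864 = 2942885822

2942885822


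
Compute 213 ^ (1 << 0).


213 ^ (1 << 0) = 213 ^ 1 = 212

212


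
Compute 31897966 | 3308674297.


0b1111001101011100101101110 | 0b11000101001101100101110011111001 = 0b11000101111101101111110111111111 = 3321298431

3321298431


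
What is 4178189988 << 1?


0b11111001000010100001111010100100 << 1 = 0b111110010000101000011110101001000 = 8356379976

8356379976


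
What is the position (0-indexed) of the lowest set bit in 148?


0b10010100. Lowest set bit at position 2

2


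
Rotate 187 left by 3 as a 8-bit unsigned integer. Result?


Rotate 0b10111011 left by 3 (8-bit) = 0b11011101 = 221

221


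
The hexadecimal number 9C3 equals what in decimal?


9C3 hex = 2499 decimal

2499


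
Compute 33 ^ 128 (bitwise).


0b100001 ^ 0b10000000 = 0b10100001 = 161

161


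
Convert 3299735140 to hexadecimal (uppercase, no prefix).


3299735140 = C4ADF664 hex

C4ADF664


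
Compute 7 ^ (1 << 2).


7 ^ (1 << 2) = 7 ^ 4 = 3

3


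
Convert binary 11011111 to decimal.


11011111 in decimal = 223

223


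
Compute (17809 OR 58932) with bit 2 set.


Step 1: 17809 | 58932 = 59317
Step 2: 59317 | (1 << 2) = 59317 | 4 = 59317

59317


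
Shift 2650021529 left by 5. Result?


0b10011101111101000001111010011001 << 5 = 0b1001110111110100000111101001100100000 = 84800688928

84800688928


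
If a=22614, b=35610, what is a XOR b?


22614 ^ 35610 = 54092

54092


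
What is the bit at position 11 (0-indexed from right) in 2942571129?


0b10101111011001000001001001111001, position 11 = 0

0


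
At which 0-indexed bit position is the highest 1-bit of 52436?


0b1100110011010100. Highest set bit at position 15

15


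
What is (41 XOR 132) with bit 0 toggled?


Step 1: 41 ^ 132 = 173
Step 2: 173 ^ (1 << 0) = 173 ^ 1 = 172

172


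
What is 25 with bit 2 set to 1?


25 | (1 << 2) = 25 | 4 = 29

29


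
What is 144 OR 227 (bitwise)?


0b10010000 | 0b11100011 = 0b11110011 = 243

243


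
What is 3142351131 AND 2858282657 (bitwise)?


0b10111011010011000111100100011011 & 0b10101010010111011110111010100001 = 0b10101010010011000110100000000001 = 2857134081

2857134081


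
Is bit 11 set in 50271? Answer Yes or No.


0b1100010001011111, bit 11 = 0. No

No


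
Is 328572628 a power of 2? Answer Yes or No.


0b10011100101011001111011010100. Multiple bits set => No

No


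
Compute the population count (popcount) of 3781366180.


0b11100001011000110001000110100100 has 13 set bits

13


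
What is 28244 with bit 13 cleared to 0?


28244 & ~(1 << 13) = 20052

20052


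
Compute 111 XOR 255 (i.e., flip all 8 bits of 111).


111 ^ 255 = 144

144


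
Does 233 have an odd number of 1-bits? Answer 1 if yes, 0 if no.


0b11101001 has 5 ones => parity 1

1


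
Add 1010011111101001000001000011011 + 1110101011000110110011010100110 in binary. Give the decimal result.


1010011111101001000001000011011 + 1110101011000110110011010100110 = 11001001010101111110100011000001 = 3377981633

3377981633


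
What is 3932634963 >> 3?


0b11101010011001110011111101010011 >> 3 = 0b11101010011001110011111101010 = 491579370

491579370


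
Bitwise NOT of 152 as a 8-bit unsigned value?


~0b10011000 = 0b1100111 = 103 (8-bit unsigned)

103


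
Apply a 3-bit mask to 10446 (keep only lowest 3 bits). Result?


10446 & 7 = 6

6


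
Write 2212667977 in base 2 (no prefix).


2212667977 = 10000011111000101010001001001001 in binary

10000011111000101010001001001001


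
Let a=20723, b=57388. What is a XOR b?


20723 ^ 57388 = 45279

45279


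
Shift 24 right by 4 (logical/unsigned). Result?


0b11000 >> 4 = 0b1 = 1

1


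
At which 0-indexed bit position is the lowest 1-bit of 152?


0b10011000. Lowest set bit at position 3

3


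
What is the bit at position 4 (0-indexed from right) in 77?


0b1001101, position 4 = 0

0


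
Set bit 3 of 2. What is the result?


2 | (1 << 3) = 2 | 8 = 10

10


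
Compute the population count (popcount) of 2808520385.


0b10100111011001101001111011000001 has 17 set bits

17


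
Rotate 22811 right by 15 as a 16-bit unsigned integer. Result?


Rotate 0b101100100011011 right by 15 (16-bit) = 0b1011001000110110 = 45622

45622


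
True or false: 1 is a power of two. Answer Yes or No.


0b1. Only one bit set => Yes

Yes


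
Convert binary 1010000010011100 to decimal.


1010000010011100 in decimal = 41116

41116


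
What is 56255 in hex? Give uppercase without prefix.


56255 = DBBF hex

DBBF


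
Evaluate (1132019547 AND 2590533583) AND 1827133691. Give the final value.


Step 1: 1132019547 & 2590533583 = 40380235
Step 2: 40380235 & 1827133691 = 6291531

6291531


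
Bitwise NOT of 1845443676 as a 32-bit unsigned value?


~0b1101101111111110011110001011100 = 0b10010010000000001100001110100011 = 2449523619 (32-bit unsigned)

2449523619


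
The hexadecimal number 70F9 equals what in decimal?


70F9 hex = 28921 decimal

28921


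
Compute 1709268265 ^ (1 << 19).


1709268265 ^ (1 << 19) = 1709268265 ^ 524288 = 1709792553

1709792553


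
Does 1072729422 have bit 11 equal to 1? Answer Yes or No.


0b111111111100001000110101001110, bit 11 = 1. Yes

Yes


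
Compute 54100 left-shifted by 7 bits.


0b1101001101010100 << 7 = 0b11010011010101000000000 = 6924800

6924800


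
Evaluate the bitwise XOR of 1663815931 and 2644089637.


0b1100011001010111101000011111011 ^ 0b10011101100110011001101100100101 = 0b11111110101100100100101111011110 = 4273097694

4273097694


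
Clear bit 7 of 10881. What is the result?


10881 & ~(1 << 7) = 10753

10753


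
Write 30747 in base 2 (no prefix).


30747 = 111100000011011 in binary

111100000011011


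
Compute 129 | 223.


0b10000001 | 0b11011111 = 0b11011111 = 223

223


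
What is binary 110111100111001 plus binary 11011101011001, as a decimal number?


110111100111001 + 11011101011001 = 1010011010010010 = 42642

42642


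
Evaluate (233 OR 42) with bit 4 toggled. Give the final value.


Step 1: 233 | 42 = 235
Step 2: 235 ^ (1 << 4) = 235 ^ 16 = 251

251


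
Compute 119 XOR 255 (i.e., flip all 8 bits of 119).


119 ^ 255 = 136

136


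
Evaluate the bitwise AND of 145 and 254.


0b10010001 & 0b11111110 = 0b10010000 = 144

144


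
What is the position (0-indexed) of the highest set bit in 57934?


0b1110001001001110. Highest set bit at position 15

15


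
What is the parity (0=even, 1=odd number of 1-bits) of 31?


0b11111 has 5 ones => parity 1

1


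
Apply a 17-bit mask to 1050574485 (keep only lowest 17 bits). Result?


1050574485 & 131071 = 32405

32405


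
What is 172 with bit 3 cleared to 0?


172 & ~(1 << 3) = 164

164


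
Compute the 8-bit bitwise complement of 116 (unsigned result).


~0b1110100 = 0b10001011 = 139 (8-bit unsigned)

139


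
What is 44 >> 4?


0b101100 >> 4 = 0b10 = 2

2


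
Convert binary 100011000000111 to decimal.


100011000000111 in decimal = 17927

17927


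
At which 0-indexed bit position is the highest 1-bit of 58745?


0b1110010101111001. Highest set bit at position 15

15


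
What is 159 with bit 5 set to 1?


159 | (1 << 5) = 159 | 32 = 191

191


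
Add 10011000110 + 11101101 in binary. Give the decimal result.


10011000110 + 11101101 = 10110110011 = 1459

1459


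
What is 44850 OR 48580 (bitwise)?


0b1010111100110010 | 0b1011110111000100 = 0b1011111111110110 = 49142

49142


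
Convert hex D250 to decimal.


D250 hex = 53840 decimal

53840


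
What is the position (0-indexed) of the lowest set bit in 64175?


0b1111101010101111. Lowest set bit at position 0

0


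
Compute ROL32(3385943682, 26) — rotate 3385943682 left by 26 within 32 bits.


Rotate 0b11001001110100010110011010000010 left by 26 (32-bit) = 0b1011001001110100010110011010 = 187123098

187123098


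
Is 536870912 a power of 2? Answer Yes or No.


0b100000000000000000000000000000. Only one bit set => Yes

Yes


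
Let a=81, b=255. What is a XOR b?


81 ^ 255 = 174

174


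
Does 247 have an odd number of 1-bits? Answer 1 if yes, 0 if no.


0b11110111 has 7 ones => parity 1

1


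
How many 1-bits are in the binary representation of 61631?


0b1111000010111111 has 11 set bits

11


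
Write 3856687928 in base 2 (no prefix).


3856687928 = 11100101111000000110001100111000 in binary

11100101111000000110001100111000


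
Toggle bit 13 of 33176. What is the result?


33176 ^ (1 << 13) = 33176 ^ 8192 = 41368

41368


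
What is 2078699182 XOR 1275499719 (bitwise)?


0b1111011111001100110111010101110 ^ 0b1001100000001101001010011000111 = 0b110111111000001111101001101001 = 937491049

937491049


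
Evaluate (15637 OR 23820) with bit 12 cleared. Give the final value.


Step 1: 15637 | 23820 = 32029
Step 2: 32029 & ~(1 << 12) = 27933

27933


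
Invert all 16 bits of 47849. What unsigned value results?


47849 ^ 65535 = 17686

17686


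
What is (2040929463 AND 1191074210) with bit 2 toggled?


Step 1: 2040929463 & 1191074210 = 1084627106
Step 2: 1084627106 ^ (1 << 2) = 1084627106 ^ 4 = 1084627110

1084627110


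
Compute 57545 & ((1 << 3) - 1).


57545 & 7 = 1

1


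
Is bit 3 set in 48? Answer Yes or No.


0b110000, bit 3 = 0. No

No


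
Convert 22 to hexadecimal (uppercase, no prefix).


22 = 16 hex

16


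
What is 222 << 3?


0b11011110 << 3 = 0b11011110000 = 1776

1776


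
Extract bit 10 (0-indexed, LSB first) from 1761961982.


0b1101001000001010110011111111110, position 10 = 1

1


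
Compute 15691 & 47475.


0b11110101001011 & 0b1011100101110011 = 0b11100101000011 = 14659

14659


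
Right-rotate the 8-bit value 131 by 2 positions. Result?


Rotate 0b10000011 right by 2 (8-bit) = 0b11100000 = 224

224


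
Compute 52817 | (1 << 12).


52817 | (1 << 12) = 52817 | 4096 = 56913

56913


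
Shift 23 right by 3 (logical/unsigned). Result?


0b10111 >> 3 = 0b10 = 2

2


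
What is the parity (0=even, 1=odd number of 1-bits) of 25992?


0b110010110001000 has 6 ones => parity 0

0


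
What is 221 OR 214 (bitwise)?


0b11011101 | 0b11010110 = 0b11011111 = 223

223


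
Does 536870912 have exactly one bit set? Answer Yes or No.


0b100000000000000000000000000000. Only one bit set => Yes

Yes


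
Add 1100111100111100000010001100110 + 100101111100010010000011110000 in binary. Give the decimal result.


1100111100111100000010001100110 + 100101111100010010000011110000 = 10001101100011110010010101010110 = 2374968662

2374968662


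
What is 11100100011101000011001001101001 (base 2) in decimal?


11100100011101000011001001101001 in decimal = 3832820329

3832820329


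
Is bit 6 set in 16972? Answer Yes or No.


0b100001001001100, bit 6 = 1. Yes

Yes


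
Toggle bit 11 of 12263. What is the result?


12263 ^ (1 << 11) = 12263 ^ 2048 = 10215

10215


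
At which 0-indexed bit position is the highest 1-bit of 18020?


0b100011001100100. Highest set bit at position 14

14


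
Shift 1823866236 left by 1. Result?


0b1101100101101011111110101111100 << 1 = 0b11011001011010111111101011111000 = 3647732472

3647732472


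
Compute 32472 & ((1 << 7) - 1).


32472 & 127 = 88

88


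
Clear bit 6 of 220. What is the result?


220 & ~(1 << 6) = 156

156


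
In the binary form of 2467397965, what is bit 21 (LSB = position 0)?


0b10010011000100011000000101001101, position 21 = 0

0


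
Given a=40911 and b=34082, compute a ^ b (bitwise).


40911 ^ 34082 = 6893

6893


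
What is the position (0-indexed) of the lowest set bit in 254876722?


0b1111001100010001110000110010. Lowest set bit at position 1

1


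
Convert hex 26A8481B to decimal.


26A8481B hex = 648562715 decimal

648562715


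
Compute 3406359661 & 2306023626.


0b11001011000010001110110001101101 & 0b10001001011100110010000011001010 = 0b10001001000000000010000001001000 = 2298486856

2298486856


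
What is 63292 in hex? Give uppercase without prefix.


63292 = F73C hex

F73C


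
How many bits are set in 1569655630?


0b1011101100011110000101101001110 has 17 set bits

17


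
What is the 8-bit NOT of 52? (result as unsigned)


~0b110100 = 0b11001011 = 203 (8-bit unsigned)

203


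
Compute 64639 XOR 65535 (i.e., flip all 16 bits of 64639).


64639 ^ 65535 = 896

896


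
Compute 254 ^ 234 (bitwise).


0b11111110 ^ 0b11101010 = 0b10100 = 20

20


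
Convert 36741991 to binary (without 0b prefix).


36741991 = 10001100001010001101100111 in binary

10001100001010001101100111


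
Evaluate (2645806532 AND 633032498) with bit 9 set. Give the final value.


Step 1: 2645806532 & 633032498 = 95636736
Step 2: 95636736 | (1 << 9) = 95636736 | 512 = 95637248

95637248


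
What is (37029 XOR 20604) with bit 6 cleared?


Step 1: 37029 ^ 20604 = 49369
Step 2: 49369 & ~(1 << 6) = 49305

49305


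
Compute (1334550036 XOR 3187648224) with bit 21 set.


Step 1: 1334550036 ^ 3187648224 = 4067703028
Step 2: 4067703028 | (1 << 21) = 4067703028 | 2097152 = 4067703028

4067703028


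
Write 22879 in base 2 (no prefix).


22879 = 101100101011111 in binary

101100101011111


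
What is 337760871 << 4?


0b10100001000011101001001100111 << 4 = 0b101000010000111010010011001110000 = 5404173936

5404173936


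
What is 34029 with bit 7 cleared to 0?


34029 & ~(1 << 7) = 33901

33901


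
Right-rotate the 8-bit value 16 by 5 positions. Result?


Rotate 0b10000 right by 5 (8-bit) = 0b10000000 = 128

128


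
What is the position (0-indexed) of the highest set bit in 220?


0b11011100. Highest set bit at position 7

7


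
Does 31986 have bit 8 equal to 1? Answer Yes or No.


0b111110011110010, bit 8 = 0. No

No


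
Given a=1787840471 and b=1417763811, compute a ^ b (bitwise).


1787840471 ^ 1417763811 = 1041308724

1041308724


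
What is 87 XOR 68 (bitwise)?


0b1010111 ^ 0b1000100 = 0b10011 = 19

19


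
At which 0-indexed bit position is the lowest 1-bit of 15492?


0b11110010000100. Lowest set bit at position 2

2


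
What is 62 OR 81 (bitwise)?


0b111110 | 0b1010001 = 0b1111111 = 127

127


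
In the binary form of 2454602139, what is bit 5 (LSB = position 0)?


0b10010010010011100100000110011011, position 5 = 0

0


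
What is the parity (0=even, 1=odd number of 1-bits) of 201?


0b11001001 has 4 ones => parity 0

0


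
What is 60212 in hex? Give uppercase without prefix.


60212 = EB34 hex

EB34


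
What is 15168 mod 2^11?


15168 & 2047 = 832

832


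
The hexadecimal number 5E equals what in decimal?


5E hex = 94 decimal

94


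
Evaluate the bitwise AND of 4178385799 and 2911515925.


0b11111001000011010001101110000111 & 0b10101101100010100011010100010101 = 0b10101001000010000001000100000101 = 2835878149

2835878149


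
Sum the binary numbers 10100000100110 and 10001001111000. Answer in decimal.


10100000100110 + 10001001111000 = 100101010011110 = 19102

19102


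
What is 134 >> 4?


0b10000110 >> 4 = 0b1000 = 8

8


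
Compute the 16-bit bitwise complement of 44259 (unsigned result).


~0b1010110011100011 = 0b101001100011100 = 21276 (16-bit unsigned)

21276


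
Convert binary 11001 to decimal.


11001 in decimal = 25

25


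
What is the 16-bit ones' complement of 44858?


44858 ^ 65535 = 20677

20677


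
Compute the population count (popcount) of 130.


0b10000010 has 2 set bits

2


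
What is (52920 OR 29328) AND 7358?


Step 1: 52920 | 29328 = 65208
Step 2: 65208 & 7358 = 7352

7352


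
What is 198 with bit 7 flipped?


198 ^ (1 << 7) = 198 ^ 128 = 70

70


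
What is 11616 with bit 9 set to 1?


11616 | (1 << 9) = 11616 | 512 = 12128

12128


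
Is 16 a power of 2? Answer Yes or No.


0b10000. Only one bit set => Yes

Yes
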